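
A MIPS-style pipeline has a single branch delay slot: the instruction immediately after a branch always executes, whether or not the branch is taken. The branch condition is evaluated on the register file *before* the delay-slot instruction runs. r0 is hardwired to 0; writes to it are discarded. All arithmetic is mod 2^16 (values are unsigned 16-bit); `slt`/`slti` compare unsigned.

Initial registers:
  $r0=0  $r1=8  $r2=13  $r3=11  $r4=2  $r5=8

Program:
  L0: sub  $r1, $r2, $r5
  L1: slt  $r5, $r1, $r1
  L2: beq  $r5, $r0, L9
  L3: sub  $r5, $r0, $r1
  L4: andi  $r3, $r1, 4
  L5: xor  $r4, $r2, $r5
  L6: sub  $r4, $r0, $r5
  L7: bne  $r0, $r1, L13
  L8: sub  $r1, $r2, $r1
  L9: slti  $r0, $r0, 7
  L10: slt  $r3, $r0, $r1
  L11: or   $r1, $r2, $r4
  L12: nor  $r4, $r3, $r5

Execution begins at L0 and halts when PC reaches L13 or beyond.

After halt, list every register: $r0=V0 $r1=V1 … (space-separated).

$r0=0 $r1=15 $r2=13 $r3=1 $r4=4 $r5=65531

#0 sub  $r1, $r2, $r5 ; 0/5/13/11/2/8
#1 slt  $r5, $r1, $r1 ; 0/5/13/11/2/0
#2 beq  $r5, $r0, L9 ; 0/5/13/11/2/0 ; →target
#3 sub  $r5, $r0, $r1 ; 0/5/13/11/2/65531
#9 slti  $r0, $r0, 7 ; 0/5/13/11/2/65531
#10 slt  $r3, $r0, $r1 ; 0/5/13/1/2/65531
#11 or   $r1, $r2, $r4 ; 0/15/13/1/2/65531
#12 nor  $r4, $r3, $r5 ; 0/15/13/1/4/65531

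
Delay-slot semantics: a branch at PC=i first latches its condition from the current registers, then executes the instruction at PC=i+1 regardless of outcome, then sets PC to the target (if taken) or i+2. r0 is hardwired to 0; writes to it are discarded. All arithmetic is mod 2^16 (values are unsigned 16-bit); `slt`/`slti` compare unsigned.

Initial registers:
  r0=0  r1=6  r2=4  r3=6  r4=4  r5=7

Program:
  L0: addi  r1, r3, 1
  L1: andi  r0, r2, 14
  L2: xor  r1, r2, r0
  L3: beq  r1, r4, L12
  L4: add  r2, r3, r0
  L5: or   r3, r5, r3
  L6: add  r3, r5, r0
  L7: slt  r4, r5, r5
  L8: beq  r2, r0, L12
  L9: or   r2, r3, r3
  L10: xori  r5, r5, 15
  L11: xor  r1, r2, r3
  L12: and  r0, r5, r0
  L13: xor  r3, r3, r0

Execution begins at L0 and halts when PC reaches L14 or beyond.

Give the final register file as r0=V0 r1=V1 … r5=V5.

r0=0 r1=4 r2=6 r3=6 r4=4 r5=7

  step pc=0: addi  r1, r3, 1  regs=(0,7,4,6,4,7)
  step pc=1: andi  r0, r2, 14  regs=(0,7,4,6,4,7)
  step pc=2: xor  r1, r2, r0  regs=(0,4,4,6,4,7)
  step pc=3: beq  r1, r4, L12  cond=T  regs=(0,4,4,6,4,7)
  step pc=4: add  r2, r3, r0  regs=(0,4,6,6,4,7)
  step pc=12: and  r0, r5, r0  regs=(0,4,6,6,4,7)
  step pc=13: xor  r3, r3, r0  regs=(0,4,6,6,4,7)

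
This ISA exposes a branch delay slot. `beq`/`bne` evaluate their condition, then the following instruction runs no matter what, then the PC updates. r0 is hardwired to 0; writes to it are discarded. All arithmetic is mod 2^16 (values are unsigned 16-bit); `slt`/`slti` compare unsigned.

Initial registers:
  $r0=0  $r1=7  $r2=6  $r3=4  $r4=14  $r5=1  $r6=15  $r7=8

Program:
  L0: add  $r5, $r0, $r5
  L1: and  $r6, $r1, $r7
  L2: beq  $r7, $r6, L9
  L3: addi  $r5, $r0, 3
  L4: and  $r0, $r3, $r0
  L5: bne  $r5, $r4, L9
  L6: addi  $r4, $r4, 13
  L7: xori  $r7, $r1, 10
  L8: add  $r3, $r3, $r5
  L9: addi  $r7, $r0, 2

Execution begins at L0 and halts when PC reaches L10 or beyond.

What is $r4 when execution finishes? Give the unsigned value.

27

  step pc=0: add  $r5, $r0, $r5  regs=(0,7,6,4,14,1,15,8)
  step pc=1: and  $r6, $r1, $r7  regs=(0,7,6,4,14,1,0,8)
  step pc=2: beq  $r7, $r6, L9  cond=F  regs=(0,7,6,4,14,1,0,8)
  step pc=3: addi  $r5, $r0, 3  regs=(0,7,6,4,14,3,0,8)
  step pc=4: and  $r0, $r3, $r0  regs=(0,7,6,4,14,3,0,8)
  step pc=5: bne  $r5, $r4, L9  cond=T  regs=(0,7,6,4,14,3,0,8)
  step pc=6: addi  $r4, $r4, 13  regs=(0,7,6,4,27,3,0,8)
  step pc=9: addi  $r7, $r0, 2  regs=(0,7,6,4,27,3,0,2)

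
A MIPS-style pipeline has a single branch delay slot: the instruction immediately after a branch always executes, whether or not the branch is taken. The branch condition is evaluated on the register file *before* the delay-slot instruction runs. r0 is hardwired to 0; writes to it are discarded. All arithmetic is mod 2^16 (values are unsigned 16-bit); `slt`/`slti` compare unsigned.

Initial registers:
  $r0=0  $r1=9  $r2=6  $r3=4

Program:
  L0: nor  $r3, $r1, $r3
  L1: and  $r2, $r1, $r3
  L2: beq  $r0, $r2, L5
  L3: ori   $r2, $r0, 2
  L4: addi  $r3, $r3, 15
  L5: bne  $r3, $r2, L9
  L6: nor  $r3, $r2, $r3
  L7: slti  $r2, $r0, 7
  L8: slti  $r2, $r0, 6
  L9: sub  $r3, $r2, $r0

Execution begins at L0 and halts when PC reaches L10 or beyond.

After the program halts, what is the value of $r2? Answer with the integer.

2

  step pc=0: nor  $r3, $r1, $r3  regs=(0,9,6,65522)
  step pc=1: and  $r2, $r1, $r3  regs=(0,9,0,65522)
  step pc=2: beq  $r0, $r2, L5  cond=T  regs=(0,9,0,65522)
  step pc=3: ori   $r2, $r0, 2  regs=(0,9,2,65522)
  step pc=5: bne  $r3, $r2, L9  cond=T  regs=(0,9,2,65522)
  step pc=6: nor  $r3, $r2, $r3  regs=(0,9,2,13)
  step pc=9: sub  $r3, $r2, $r0  regs=(0,9,2,2)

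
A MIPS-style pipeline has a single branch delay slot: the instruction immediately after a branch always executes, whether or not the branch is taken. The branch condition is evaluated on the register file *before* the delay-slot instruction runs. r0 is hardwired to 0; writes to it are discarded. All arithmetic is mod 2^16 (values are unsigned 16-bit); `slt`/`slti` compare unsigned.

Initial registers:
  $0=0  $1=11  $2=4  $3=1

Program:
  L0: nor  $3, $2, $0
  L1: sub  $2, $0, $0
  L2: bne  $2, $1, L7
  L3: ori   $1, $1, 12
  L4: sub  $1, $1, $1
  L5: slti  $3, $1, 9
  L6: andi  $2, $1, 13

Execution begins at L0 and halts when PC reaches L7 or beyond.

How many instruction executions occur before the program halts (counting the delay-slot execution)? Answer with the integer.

4

#0 nor  $3, $2, $0 ; 0/11/4/65531
#1 sub  $2, $0, $0 ; 0/11/0/65531
#2 bne  $2, $1, L7 ; 0/11/0/65531 ; →target
#3 ori   $1, $1, 12 ; 0/15/0/65531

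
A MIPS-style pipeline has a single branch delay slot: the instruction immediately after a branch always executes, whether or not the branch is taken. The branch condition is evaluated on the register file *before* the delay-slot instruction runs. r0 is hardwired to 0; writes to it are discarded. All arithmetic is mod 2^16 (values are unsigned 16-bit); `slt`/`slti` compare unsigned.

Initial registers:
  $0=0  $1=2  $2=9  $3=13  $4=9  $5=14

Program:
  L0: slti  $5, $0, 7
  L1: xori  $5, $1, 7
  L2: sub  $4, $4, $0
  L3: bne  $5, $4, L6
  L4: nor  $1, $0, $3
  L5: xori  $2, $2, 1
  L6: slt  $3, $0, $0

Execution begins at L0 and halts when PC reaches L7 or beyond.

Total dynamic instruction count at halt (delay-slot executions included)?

#0 slti  $5, $0, 7 ; 0/2/9/13/9/1
#1 xori  $5, $1, 7 ; 0/2/9/13/9/5
#2 sub  $4, $4, $0 ; 0/2/9/13/9/5
#3 bne  $5, $4, L6 ; 0/2/9/13/9/5 ; →target
#4 nor  $1, $0, $3 ; 0/65522/9/13/9/5
#6 slt  $3, $0, $0 ; 0/65522/9/0/9/5

6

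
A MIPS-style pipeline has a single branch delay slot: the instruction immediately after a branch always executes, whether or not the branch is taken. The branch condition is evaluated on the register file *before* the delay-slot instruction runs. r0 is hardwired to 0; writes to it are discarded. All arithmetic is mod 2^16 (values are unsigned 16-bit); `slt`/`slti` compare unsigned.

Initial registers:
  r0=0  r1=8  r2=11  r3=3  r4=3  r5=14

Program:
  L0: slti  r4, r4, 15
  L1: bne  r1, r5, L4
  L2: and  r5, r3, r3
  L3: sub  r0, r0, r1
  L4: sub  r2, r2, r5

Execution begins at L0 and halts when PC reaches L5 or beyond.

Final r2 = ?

8

#0 slti  r4, r4, 15 ; 0/8/11/3/1/14
#1 bne  r1, r5, L4 ; 0/8/11/3/1/14 ; →target
#2 and  r5, r3, r3 ; 0/8/11/3/1/3
#4 sub  r2, r2, r5 ; 0/8/8/3/1/3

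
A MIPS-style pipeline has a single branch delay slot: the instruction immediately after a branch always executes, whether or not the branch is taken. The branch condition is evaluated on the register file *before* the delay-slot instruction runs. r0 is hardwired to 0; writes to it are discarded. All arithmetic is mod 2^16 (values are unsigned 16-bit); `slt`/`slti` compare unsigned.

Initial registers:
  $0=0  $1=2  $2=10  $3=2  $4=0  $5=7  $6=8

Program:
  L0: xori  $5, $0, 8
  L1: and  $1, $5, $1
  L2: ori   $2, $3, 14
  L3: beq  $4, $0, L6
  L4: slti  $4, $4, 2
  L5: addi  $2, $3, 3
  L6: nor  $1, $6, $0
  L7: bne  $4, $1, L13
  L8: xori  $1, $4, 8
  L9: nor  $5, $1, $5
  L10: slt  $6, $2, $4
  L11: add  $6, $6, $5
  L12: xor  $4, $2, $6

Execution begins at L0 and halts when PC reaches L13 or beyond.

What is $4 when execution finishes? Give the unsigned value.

#0 xori  $5, $0, 8 ; 0/2/10/2/0/8/8
#1 and  $1, $5, $1 ; 0/0/10/2/0/8/8
#2 ori   $2, $3, 14 ; 0/0/14/2/0/8/8
#3 beq  $4, $0, L6 ; 0/0/14/2/0/8/8 ; →target
#4 slti  $4, $4, 2 ; 0/0/14/2/1/8/8
#6 nor  $1, $6, $0 ; 0/65527/14/2/1/8/8
#7 bne  $4, $1, L13 ; 0/65527/14/2/1/8/8 ; →target
#8 xori  $1, $4, 8 ; 0/9/14/2/1/8/8

1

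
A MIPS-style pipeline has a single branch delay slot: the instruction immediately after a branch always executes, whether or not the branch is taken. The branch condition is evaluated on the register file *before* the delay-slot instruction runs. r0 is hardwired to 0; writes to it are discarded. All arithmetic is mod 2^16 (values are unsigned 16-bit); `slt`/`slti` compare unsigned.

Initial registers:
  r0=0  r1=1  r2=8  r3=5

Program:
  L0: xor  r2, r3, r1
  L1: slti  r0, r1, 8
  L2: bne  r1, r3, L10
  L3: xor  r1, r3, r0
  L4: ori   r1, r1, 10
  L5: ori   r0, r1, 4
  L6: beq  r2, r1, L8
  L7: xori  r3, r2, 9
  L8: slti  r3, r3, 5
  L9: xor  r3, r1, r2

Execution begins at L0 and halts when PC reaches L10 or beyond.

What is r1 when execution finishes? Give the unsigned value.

5

  step pc=0: xor  r2, r3, r1  regs=(0,1,4,5)
  step pc=1: slti  r0, r1, 8  regs=(0,1,4,5)
  step pc=2: bne  r1, r3, L10  cond=T  regs=(0,1,4,5)
  step pc=3: xor  r1, r3, r0  regs=(0,5,4,5)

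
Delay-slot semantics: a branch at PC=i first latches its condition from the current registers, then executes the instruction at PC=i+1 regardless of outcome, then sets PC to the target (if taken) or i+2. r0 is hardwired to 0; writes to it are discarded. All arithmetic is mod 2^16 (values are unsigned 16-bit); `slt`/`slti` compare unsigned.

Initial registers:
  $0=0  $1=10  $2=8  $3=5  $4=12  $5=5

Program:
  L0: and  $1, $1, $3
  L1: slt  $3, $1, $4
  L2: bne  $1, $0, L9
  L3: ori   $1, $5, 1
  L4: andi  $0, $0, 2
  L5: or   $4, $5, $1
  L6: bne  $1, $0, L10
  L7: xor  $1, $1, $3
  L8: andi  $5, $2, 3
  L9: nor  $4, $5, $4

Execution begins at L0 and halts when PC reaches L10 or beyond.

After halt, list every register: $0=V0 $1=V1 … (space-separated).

$0=0 $1=4 $2=8 $3=1 $4=5 $5=5

[0] and  $1, $1, $3  →  {$0:0, $1:0, $2:8, $3:5, $4:12, $5:5}
[1] slt  $3, $1, $4  →  {$0:0, $1:0, $2:8, $3:1, $4:12, $5:5}
[2] bne  $1, $0, L9  →  {$0:0, $1:0, $2:8, $3:1, $4:12, $5:5}  ⟨branch fallthrough⟩
[3] ori   $1, $5, 1  →  {$0:0, $1:5, $2:8, $3:1, $4:12, $5:5}
[4] andi  $0, $0, 2  →  {$0:0, $1:5, $2:8, $3:1, $4:12, $5:5}
[5] or   $4, $5, $1  →  {$0:0, $1:5, $2:8, $3:1, $4:5, $5:5}
[6] bne  $1, $0, L10  →  {$0:0, $1:5, $2:8, $3:1, $4:5, $5:5}  ⟨branch taken⟩
[7] xor  $1, $1, $3  →  {$0:0, $1:4, $2:8, $3:1, $4:5, $5:5}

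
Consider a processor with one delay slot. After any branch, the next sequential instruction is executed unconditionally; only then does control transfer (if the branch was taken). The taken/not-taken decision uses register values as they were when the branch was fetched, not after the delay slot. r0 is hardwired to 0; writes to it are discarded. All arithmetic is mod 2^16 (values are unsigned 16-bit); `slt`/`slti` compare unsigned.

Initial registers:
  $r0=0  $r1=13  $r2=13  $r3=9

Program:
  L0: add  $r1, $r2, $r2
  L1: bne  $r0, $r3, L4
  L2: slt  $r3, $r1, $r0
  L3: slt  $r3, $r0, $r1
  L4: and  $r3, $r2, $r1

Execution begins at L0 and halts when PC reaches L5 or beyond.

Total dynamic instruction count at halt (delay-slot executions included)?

4

[0] add  $r1, $r2, $r2  →  {$r0:0, $r1:26, $r2:13, $r3:9}
[1] bne  $r0, $r3, L4  →  {$r0:0, $r1:26, $r2:13, $r3:9}  ⟨branch taken⟩
[2] slt  $r3, $r1, $r0  →  {$r0:0, $r1:26, $r2:13, $r3:0}
[4] and  $r3, $r2, $r1  →  {$r0:0, $r1:26, $r2:13, $r3:8}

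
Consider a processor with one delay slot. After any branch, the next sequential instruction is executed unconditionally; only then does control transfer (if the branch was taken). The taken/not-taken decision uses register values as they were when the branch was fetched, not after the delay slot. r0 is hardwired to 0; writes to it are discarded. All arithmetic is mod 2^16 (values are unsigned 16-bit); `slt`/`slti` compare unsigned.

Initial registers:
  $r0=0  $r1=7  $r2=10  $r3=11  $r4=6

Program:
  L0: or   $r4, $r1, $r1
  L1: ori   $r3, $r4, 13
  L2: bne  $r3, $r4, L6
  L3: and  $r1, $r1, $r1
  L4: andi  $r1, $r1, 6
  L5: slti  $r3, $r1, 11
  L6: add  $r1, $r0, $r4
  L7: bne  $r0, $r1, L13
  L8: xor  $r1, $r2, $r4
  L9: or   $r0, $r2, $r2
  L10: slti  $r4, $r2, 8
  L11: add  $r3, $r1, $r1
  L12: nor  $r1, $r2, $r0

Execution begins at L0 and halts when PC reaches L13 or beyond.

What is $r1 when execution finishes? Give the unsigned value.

13

PC=0  or   $r4, $r1, $r1     | $r0=0 $r1=7 $r2=10 $r3=11 $r4=7
PC=1  ori   $r3, $r4, 13     | $r0=0 $r1=7 $r2=10 $r3=15 $r4=7
PC=2  bne  $r3, $r4, L6      | $r0=0 $r1=7 $r2=10 $r3=15 $r4=7  [TAKEN]
PC=3  and  $r1, $r1, $r1     | $r0=0 $r1=7 $r2=10 $r3=15 $r4=7
PC=6  add  $r1, $r0, $r4     | $r0=0 $r1=7 $r2=10 $r3=15 $r4=7
PC=7  bne  $r0, $r1, L13     | $r0=0 $r1=7 $r2=10 $r3=15 $r4=7  [TAKEN]
PC=8  xor  $r1, $r2, $r4     | $r0=0 $r1=13 $r2=10 $r3=15 $r4=7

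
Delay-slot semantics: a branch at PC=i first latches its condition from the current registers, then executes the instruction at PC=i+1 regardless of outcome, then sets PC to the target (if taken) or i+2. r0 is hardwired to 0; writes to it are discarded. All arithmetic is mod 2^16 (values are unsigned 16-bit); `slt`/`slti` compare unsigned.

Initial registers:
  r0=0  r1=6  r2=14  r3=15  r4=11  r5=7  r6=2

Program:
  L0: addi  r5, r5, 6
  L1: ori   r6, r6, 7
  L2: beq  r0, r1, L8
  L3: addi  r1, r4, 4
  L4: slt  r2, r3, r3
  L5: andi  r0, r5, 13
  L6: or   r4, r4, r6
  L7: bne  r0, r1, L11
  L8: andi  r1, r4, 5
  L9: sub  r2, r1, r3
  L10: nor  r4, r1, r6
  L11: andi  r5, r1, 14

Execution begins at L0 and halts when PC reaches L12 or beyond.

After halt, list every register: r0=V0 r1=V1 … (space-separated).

r0=0 r1=5 r2=0 r3=15 r4=15 r5=4 r6=7

#0 addi  r5, r5, 6 ; 0/6/14/15/11/13/2
#1 ori   r6, r6, 7 ; 0/6/14/15/11/13/7
#2 beq  r0, r1, L8 ; 0/6/14/15/11/13/7 ; →fallthru
#3 addi  r1, r4, 4 ; 0/15/14/15/11/13/7
#4 slt  r2, r3, r3 ; 0/15/0/15/11/13/7
#5 andi  r0, r5, 13 ; 0/15/0/15/11/13/7
#6 or   r4, r4, r6 ; 0/15/0/15/15/13/7
#7 bne  r0, r1, L11 ; 0/15/0/15/15/13/7 ; →target
#8 andi  r1, r4, 5 ; 0/5/0/15/15/13/7
#11 andi  r5, r1, 14 ; 0/5/0/15/15/4/7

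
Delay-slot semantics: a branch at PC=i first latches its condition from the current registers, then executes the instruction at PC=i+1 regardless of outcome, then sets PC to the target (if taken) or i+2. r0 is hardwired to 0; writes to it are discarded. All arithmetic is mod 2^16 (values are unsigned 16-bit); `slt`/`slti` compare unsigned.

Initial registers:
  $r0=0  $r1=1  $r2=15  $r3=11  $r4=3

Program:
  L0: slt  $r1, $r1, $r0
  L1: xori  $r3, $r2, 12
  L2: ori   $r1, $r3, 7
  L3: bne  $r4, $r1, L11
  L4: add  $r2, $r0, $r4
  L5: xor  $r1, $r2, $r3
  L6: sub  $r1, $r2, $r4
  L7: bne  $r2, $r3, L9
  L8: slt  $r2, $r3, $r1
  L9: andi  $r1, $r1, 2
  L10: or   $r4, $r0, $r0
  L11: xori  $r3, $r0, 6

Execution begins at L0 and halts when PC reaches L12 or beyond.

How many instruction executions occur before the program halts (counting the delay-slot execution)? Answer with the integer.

#0 slt  $r1, $r1, $r0 ; 0/0/15/11/3
#1 xori  $r3, $r2, 12 ; 0/0/15/3/3
#2 ori   $r1, $r3, 7 ; 0/7/15/3/3
#3 bne  $r4, $r1, L11 ; 0/7/15/3/3 ; →target
#4 add  $r2, $r0, $r4 ; 0/7/3/3/3
#11 xori  $r3, $r0, 6 ; 0/7/3/6/3

6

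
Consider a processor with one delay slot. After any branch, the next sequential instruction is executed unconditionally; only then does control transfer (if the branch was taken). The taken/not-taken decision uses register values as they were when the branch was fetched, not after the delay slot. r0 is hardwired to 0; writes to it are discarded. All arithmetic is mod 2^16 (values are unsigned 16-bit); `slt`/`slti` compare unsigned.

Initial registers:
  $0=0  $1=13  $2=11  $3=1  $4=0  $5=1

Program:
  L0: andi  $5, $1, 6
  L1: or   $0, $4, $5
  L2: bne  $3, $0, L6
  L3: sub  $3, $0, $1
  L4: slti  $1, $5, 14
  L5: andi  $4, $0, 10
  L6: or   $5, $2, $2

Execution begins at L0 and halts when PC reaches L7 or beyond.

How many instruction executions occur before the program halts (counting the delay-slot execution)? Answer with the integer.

5

PC=0  andi  $5, $1, 6        | $0=0 $1=13 $2=11 $3=1 $4=0 $5=4
PC=1  or   $0, $4, $5        | $0=0 $1=13 $2=11 $3=1 $4=0 $5=4
PC=2  bne  $3, $0, L6        | $0=0 $1=13 $2=11 $3=1 $4=0 $5=4  [TAKEN]
PC=3  sub  $3, $0, $1        | $0=0 $1=13 $2=11 $3=65523 $4=0 $5=4
PC=6  or   $5, $2, $2        | $0=0 $1=13 $2=11 $3=65523 $4=0 $5=11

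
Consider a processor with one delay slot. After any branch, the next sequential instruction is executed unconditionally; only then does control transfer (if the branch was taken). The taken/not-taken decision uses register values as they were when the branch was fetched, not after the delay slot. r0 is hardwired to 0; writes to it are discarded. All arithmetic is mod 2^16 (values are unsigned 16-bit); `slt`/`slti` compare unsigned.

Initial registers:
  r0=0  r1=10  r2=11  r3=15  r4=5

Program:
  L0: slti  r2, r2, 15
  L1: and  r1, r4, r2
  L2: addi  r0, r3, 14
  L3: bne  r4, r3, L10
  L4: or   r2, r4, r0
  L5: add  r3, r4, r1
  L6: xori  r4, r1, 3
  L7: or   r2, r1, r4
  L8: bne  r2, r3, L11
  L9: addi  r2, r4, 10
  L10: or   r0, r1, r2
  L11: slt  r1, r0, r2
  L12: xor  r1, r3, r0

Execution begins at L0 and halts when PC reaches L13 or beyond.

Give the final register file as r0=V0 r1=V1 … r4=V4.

r0=0 r1=15 r2=5 r3=15 r4=5

  step pc=0: slti  r2, r2, 15  regs=(0,10,1,15,5)
  step pc=1: and  r1, r4, r2  regs=(0,1,1,15,5)
  step pc=2: addi  r0, r3, 14  regs=(0,1,1,15,5)
  step pc=3: bne  r4, r3, L10  cond=T  regs=(0,1,1,15,5)
  step pc=4: or   r2, r4, r0  regs=(0,1,5,15,5)
  step pc=10: or   r0, r1, r2  regs=(0,1,5,15,5)
  step pc=11: slt  r1, r0, r2  regs=(0,1,5,15,5)
  step pc=12: xor  r1, r3, r0  regs=(0,15,5,15,5)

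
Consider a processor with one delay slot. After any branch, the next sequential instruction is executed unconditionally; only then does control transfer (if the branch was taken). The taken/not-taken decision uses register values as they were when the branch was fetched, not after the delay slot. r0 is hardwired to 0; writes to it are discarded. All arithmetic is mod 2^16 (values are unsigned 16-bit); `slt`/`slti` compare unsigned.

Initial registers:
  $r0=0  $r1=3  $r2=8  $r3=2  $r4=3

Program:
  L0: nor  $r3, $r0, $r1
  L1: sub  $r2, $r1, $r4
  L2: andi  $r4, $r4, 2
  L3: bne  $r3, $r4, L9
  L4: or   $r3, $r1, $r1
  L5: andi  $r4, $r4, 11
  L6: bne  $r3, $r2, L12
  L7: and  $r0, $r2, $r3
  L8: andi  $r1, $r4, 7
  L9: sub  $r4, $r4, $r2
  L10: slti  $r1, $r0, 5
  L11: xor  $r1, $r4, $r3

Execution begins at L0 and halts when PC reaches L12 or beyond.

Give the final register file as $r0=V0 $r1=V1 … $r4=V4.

PC=0  nor  $r3, $r0, $r1     | $r0=0 $r1=3 $r2=8 $r3=65532 $r4=3
PC=1  sub  $r2, $r1, $r4     | $r0=0 $r1=3 $r2=0 $r3=65532 $r4=3
PC=2  andi  $r4, $r4, 2      | $r0=0 $r1=3 $r2=0 $r3=65532 $r4=2
PC=3  bne  $r3, $r4, L9      | $r0=0 $r1=3 $r2=0 $r3=65532 $r4=2  [TAKEN]
PC=4  or   $r3, $r1, $r1     | $r0=0 $r1=3 $r2=0 $r3=3 $r4=2
PC=9  sub  $r4, $r4, $r2     | $r0=0 $r1=3 $r2=0 $r3=3 $r4=2
PC=10 slti  $r1, $r0, 5      | $r0=0 $r1=1 $r2=0 $r3=3 $r4=2
PC=11 xor  $r1, $r4, $r3     | $r0=0 $r1=1 $r2=0 $r3=3 $r4=2

$r0=0 $r1=1 $r2=0 $r3=3 $r4=2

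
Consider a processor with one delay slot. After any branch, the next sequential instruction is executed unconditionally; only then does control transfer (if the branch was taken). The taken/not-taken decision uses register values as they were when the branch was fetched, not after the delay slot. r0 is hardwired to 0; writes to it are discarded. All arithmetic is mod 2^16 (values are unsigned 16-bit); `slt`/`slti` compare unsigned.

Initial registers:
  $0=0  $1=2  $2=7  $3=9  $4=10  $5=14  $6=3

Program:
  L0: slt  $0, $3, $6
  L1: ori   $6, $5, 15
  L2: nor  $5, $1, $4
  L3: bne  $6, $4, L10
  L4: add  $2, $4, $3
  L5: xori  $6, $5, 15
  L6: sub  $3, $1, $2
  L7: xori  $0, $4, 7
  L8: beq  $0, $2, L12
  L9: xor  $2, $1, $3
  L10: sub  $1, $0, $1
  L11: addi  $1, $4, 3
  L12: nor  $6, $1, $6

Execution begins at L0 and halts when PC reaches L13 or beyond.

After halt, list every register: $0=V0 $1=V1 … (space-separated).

$0=0 $1=13 $2=19 $3=9 $4=10 $5=65525 $6=65520

PC=0  slt  $0, $3, $6        | $0=0 $1=2 $2=7 $3=9 $4=10 $5=14 $6=3
PC=1  ori   $6, $5, 15       | $0=0 $1=2 $2=7 $3=9 $4=10 $5=14 $6=15
PC=2  nor  $5, $1, $4        | $0=0 $1=2 $2=7 $3=9 $4=10 $5=65525 $6=15
PC=3  bne  $6, $4, L10       | $0=0 $1=2 $2=7 $3=9 $4=10 $5=65525 $6=15  [TAKEN]
PC=4  add  $2, $4, $3        | $0=0 $1=2 $2=19 $3=9 $4=10 $5=65525 $6=15
PC=10 sub  $1, $0, $1        | $0=0 $1=65534 $2=19 $3=9 $4=10 $5=65525 $6=15
PC=11 addi  $1, $4, 3        | $0=0 $1=13 $2=19 $3=9 $4=10 $5=65525 $6=15
PC=12 nor  $6, $1, $6        | $0=0 $1=13 $2=19 $3=9 $4=10 $5=65525 $6=65520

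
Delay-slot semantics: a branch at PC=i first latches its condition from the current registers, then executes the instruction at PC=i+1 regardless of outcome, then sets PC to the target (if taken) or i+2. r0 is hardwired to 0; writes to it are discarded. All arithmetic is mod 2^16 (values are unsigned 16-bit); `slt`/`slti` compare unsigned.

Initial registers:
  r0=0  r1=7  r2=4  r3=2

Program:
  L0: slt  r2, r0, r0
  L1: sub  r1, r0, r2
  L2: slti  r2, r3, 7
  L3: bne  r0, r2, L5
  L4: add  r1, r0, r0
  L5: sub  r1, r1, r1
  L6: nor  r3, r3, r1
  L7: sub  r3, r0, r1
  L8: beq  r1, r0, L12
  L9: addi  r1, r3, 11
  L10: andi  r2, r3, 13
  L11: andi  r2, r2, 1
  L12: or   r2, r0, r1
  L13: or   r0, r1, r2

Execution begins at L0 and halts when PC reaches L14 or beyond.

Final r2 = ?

11

[0] slt  r2, r0, r0  →  {r0:0, r1:7, r2:0, r3:2}
[1] sub  r1, r0, r2  →  {r0:0, r1:0, r2:0, r3:2}
[2] slti  r2, r3, 7  →  {r0:0, r1:0, r2:1, r3:2}
[3] bne  r0, r2, L5  →  {r0:0, r1:0, r2:1, r3:2}  ⟨branch taken⟩
[4] add  r1, r0, r0  →  {r0:0, r1:0, r2:1, r3:2}
[5] sub  r1, r1, r1  →  {r0:0, r1:0, r2:1, r3:2}
[6] nor  r3, r3, r1  →  {r0:0, r1:0, r2:1, r3:65533}
[7] sub  r3, r0, r1  →  {r0:0, r1:0, r2:1, r3:0}
[8] beq  r1, r0, L12  →  {r0:0, r1:0, r2:1, r3:0}  ⟨branch taken⟩
[9] addi  r1, r3, 11  →  {r0:0, r1:11, r2:1, r3:0}
[12] or   r2, r0, r1  →  {r0:0, r1:11, r2:11, r3:0}
[13] or   r0, r1, r2  →  {r0:0, r1:11, r2:11, r3:0}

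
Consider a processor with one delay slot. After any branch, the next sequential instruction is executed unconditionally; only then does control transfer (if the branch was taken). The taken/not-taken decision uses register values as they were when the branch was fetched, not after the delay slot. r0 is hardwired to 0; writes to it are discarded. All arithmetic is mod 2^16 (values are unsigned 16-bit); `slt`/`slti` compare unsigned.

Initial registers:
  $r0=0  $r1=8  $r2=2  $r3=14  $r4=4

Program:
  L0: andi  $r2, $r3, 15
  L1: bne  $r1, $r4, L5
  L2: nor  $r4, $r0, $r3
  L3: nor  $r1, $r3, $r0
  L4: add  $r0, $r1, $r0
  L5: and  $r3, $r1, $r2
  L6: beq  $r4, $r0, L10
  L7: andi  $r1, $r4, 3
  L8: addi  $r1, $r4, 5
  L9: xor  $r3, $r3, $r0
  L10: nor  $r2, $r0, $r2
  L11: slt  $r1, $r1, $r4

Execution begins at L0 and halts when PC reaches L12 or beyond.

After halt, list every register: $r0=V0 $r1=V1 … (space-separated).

[0] andi  $r2, $r3, 15  →  {$r0:0, $r1:8, $r2:14, $r3:14, $r4:4}
[1] bne  $r1, $r4, L5  →  {$r0:0, $r1:8, $r2:14, $r3:14, $r4:4}  ⟨branch taken⟩
[2] nor  $r4, $r0, $r3  →  {$r0:0, $r1:8, $r2:14, $r3:14, $r4:65521}
[5] and  $r3, $r1, $r2  →  {$r0:0, $r1:8, $r2:14, $r3:8, $r4:65521}
[6] beq  $r4, $r0, L10  →  {$r0:0, $r1:8, $r2:14, $r3:8, $r4:65521}  ⟨branch fallthrough⟩
[7] andi  $r1, $r4, 3  →  {$r0:0, $r1:1, $r2:14, $r3:8, $r4:65521}
[8] addi  $r1, $r4, 5  →  {$r0:0, $r1:65526, $r2:14, $r3:8, $r4:65521}
[9] xor  $r3, $r3, $r0  →  {$r0:0, $r1:65526, $r2:14, $r3:8, $r4:65521}
[10] nor  $r2, $r0, $r2  →  {$r0:0, $r1:65526, $r2:65521, $r3:8, $r4:65521}
[11] slt  $r1, $r1, $r4  →  {$r0:0, $r1:0, $r2:65521, $r3:8, $r4:65521}

$r0=0 $r1=0 $r2=65521 $r3=8 $r4=65521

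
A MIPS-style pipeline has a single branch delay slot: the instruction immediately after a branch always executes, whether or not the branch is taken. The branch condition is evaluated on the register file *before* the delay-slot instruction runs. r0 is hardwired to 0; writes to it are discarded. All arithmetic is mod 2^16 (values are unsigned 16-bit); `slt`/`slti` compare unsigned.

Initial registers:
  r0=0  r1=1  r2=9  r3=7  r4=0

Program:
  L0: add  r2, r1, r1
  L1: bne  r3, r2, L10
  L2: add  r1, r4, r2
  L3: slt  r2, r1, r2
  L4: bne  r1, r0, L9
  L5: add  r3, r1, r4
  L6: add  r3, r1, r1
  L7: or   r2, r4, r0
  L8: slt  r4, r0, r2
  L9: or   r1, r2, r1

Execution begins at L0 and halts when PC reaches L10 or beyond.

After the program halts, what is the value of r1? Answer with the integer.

PC=0  add  r2, r1, r1        | r0=0 r1=1 r2=2 r3=7 r4=0
PC=1  bne  r3, r2, L10       | r0=0 r1=1 r2=2 r3=7 r4=0  [TAKEN]
PC=2  add  r1, r4, r2        | r0=0 r1=2 r2=2 r3=7 r4=0

2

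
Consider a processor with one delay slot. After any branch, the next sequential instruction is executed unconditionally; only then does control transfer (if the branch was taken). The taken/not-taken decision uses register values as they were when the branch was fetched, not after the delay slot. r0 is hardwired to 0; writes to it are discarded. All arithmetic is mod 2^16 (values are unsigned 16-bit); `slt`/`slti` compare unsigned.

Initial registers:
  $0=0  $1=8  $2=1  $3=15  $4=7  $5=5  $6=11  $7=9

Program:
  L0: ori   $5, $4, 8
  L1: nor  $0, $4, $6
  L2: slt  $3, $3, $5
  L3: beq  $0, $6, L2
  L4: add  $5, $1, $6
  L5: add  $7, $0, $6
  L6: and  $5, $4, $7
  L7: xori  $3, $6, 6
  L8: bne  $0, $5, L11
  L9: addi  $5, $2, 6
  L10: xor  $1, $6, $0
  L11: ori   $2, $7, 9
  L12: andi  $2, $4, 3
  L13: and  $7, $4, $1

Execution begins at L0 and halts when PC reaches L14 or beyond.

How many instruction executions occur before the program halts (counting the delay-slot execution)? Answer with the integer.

13

[0] ori   $5, $4, 8  →  {$0:0, $1:8, $2:1, $3:15, $4:7, $5:15, $6:11, $7:9}
[1] nor  $0, $4, $6  →  {$0:0, $1:8, $2:1, $3:15, $4:7, $5:15, $6:11, $7:9}
[2] slt  $3, $3, $5  →  {$0:0, $1:8, $2:1, $3:0, $4:7, $5:15, $6:11, $7:9}
[3] beq  $0, $6, L2  →  {$0:0, $1:8, $2:1, $3:0, $4:7, $5:15, $6:11, $7:9}  ⟨branch fallthrough⟩
[4] add  $5, $1, $6  →  {$0:0, $1:8, $2:1, $3:0, $4:7, $5:19, $6:11, $7:9}
[5] add  $7, $0, $6  →  {$0:0, $1:8, $2:1, $3:0, $4:7, $5:19, $6:11, $7:11}
[6] and  $5, $4, $7  →  {$0:0, $1:8, $2:1, $3:0, $4:7, $5:3, $6:11, $7:11}
[7] xori  $3, $6, 6  →  {$0:0, $1:8, $2:1, $3:13, $4:7, $5:3, $6:11, $7:11}
[8] bne  $0, $5, L11  →  {$0:0, $1:8, $2:1, $3:13, $4:7, $5:3, $6:11, $7:11}  ⟨branch taken⟩
[9] addi  $5, $2, 6  →  {$0:0, $1:8, $2:1, $3:13, $4:7, $5:7, $6:11, $7:11}
[11] ori   $2, $7, 9  →  {$0:0, $1:8, $2:11, $3:13, $4:7, $5:7, $6:11, $7:11}
[12] andi  $2, $4, 3  →  {$0:0, $1:8, $2:3, $3:13, $4:7, $5:7, $6:11, $7:11}
[13] and  $7, $4, $1  →  {$0:0, $1:8, $2:3, $3:13, $4:7, $5:7, $6:11, $7:0}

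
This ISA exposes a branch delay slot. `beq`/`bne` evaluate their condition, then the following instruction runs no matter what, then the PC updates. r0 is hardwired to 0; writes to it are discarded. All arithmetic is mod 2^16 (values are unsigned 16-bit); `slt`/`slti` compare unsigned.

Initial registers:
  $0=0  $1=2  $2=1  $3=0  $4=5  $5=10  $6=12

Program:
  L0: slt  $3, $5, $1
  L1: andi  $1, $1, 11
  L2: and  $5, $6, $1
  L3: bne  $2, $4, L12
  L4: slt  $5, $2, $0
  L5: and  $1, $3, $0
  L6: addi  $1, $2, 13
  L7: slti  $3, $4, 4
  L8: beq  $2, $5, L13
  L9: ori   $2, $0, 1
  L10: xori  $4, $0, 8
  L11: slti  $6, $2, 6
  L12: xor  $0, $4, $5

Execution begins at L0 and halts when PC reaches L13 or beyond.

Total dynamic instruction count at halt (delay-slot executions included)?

PC=0  slt  $3, $5, $1        | $0=0 $1=2 $2=1 $3=0 $4=5 $5=10 $6=12
PC=1  andi  $1, $1, 11       | $0=0 $1=2 $2=1 $3=0 $4=5 $5=10 $6=12
PC=2  and  $5, $6, $1        | $0=0 $1=2 $2=1 $3=0 $4=5 $5=0 $6=12
PC=3  bne  $2, $4, L12       | $0=0 $1=2 $2=1 $3=0 $4=5 $5=0 $6=12  [TAKEN]
PC=4  slt  $5, $2, $0        | $0=0 $1=2 $2=1 $3=0 $4=5 $5=0 $6=12
PC=12 xor  $0, $4, $5        | $0=0 $1=2 $2=1 $3=0 $4=5 $5=0 $6=12

6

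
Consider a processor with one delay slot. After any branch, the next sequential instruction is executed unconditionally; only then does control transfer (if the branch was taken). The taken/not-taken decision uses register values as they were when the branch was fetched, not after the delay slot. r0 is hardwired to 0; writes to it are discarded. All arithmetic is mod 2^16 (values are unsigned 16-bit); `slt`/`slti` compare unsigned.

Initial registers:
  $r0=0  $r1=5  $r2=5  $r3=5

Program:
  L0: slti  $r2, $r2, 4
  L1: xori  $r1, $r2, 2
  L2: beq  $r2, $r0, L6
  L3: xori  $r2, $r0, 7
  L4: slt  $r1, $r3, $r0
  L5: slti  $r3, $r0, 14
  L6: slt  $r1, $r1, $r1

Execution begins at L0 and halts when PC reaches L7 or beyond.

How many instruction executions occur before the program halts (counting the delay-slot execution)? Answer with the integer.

PC=0  slti  $r2, $r2, 4      | $r0=0 $r1=5 $r2=0 $r3=5
PC=1  xori  $r1, $r2, 2      | $r0=0 $r1=2 $r2=0 $r3=5
PC=2  beq  $r2, $r0, L6      | $r0=0 $r1=2 $r2=0 $r3=5  [TAKEN]
PC=3  xori  $r2, $r0, 7      | $r0=0 $r1=2 $r2=7 $r3=5
PC=6  slt  $r1, $r1, $r1     | $r0=0 $r1=0 $r2=7 $r3=5

5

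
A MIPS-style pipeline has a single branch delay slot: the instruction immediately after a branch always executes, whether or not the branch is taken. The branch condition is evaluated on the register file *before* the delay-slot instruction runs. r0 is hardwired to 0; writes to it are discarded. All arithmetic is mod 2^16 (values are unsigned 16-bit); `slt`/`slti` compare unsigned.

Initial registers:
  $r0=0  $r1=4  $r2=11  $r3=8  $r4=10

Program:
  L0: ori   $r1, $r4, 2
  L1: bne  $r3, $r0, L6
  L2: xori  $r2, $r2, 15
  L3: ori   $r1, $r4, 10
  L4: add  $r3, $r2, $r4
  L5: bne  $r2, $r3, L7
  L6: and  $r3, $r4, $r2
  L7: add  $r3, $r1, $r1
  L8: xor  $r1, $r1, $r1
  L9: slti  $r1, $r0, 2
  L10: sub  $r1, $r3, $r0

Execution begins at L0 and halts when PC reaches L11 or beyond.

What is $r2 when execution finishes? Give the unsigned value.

4

#0 ori   $r1, $r4, 2 ; 0/10/11/8/10
#1 bne  $r3, $r0, L6 ; 0/10/11/8/10 ; →target
#2 xori  $r2, $r2, 15 ; 0/10/4/8/10
#6 and  $r3, $r4, $r2 ; 0/10/4/0/10
#7 add  $r3, $r1, $r1 ; 0/10/4/20/10
#8 xor  $r1, $r1, $r1 ; 0/0/4/20/10
#9 slti  $r1, $r0, 2 ; 0/1/4/20/10
#10 sub  $r1, $r3, $r0 ; 0/20/4/20/10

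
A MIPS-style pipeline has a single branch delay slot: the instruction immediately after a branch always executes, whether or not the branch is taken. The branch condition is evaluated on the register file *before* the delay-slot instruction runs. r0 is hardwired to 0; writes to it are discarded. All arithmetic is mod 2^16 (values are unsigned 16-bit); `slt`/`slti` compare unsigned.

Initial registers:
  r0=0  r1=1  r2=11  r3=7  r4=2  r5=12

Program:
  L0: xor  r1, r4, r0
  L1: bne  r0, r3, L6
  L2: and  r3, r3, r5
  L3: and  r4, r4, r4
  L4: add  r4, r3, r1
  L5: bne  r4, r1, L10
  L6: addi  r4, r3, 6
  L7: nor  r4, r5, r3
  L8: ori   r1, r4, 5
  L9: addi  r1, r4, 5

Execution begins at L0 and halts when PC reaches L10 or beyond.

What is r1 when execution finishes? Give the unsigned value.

65528

  step pc=0: xor  r1, r4, r0  regs=(0,2,11,7,2,12)
  step pc=1: bne  r0, r3, L6  cond=T  regs=(0,2,11,7,2,12)
  step pc=2: and  r3, r3, r5  regs=(0,2,11,4,2,12)
  step pc=6: addi  r4, r3, 6  regs=(0,2,11,4,10,12)
  step pc=7: nor  r4, r5, r3  regs=(0,2,11,4,65523,12)
  step pc=8: ori   r1, r4, 5  regs=(0,65527,11,4,65523,12)
  step pc=9: addi  r1, r4, 5  regs=(0,65528,11,4,65523,12)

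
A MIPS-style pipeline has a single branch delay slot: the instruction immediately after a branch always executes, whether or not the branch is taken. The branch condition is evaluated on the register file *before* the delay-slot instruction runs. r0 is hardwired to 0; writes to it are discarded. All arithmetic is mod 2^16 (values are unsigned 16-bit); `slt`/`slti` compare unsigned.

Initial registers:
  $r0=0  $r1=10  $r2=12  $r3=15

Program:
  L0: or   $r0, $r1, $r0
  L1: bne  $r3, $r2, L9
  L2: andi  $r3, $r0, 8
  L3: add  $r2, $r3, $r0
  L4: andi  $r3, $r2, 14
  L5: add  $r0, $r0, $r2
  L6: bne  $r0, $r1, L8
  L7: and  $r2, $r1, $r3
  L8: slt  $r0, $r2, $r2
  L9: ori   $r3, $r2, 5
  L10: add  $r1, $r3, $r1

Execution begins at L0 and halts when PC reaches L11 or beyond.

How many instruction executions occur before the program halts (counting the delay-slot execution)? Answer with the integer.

PC=0  or   $r0, $r1, $r0     | $r0=0 $r1=10 $r2=12 $r3=15
PC=1  bne  $r3, $r2, L9      | $r0=0 $r1=10 $r2=12 $r3=15  [TAKEN]
PC=2  andi  $r3, $r0, 8      | $r0=0 $r1=10 $r2=12 $r3=0
PC=9  ori   $r3, $r2, 5      | $r0=0 $r1=10 $r2=12 $r3=13
PC=10 add  $r1, $r3, $r1     | $r0=0 $r1=23 $r2=12 $r3=13

5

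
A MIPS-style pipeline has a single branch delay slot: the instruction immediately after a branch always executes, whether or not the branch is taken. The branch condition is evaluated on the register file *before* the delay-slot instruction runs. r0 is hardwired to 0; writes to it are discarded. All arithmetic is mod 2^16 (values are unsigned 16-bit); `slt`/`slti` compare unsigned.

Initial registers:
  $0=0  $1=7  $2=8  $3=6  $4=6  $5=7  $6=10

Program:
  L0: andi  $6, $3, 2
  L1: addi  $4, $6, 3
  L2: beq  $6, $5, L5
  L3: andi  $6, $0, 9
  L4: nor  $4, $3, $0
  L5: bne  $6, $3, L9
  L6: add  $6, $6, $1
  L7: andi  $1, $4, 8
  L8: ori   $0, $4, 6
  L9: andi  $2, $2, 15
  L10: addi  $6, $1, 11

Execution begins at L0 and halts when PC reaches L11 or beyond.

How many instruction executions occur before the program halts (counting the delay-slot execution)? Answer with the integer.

9

PC=0  andi  $6, $3, 2        | $0=0 $1=7 $2=8 $3=6 $4=6 $5=7 $6=2
PC=1  addi  $4, $6, 3        | $0=0 $1=7 $2=8 $3=6 $4=5 $5=7 $6=2
PC=2  beq  $6, $5, L5        | $0=0 $1=7 $2=8 $3=6 $4=5 $5=7 $6=2  [not taken]
PC=3  andi  $6, $0, 9        | $0=0 $1=7 $2=8 $3=6 $4=5 $5=7 $6=0
PC=4  nor  $4, $3, $0        | $0=0 $1=7 $2=8 $3=6 $4=65529 $5=7 $6=0
PC=5  bne  $6, $3, L9        | $0=0 $1=7 $2=8 $3=6 $4=65529 $5=7 $6=0  [TAKEN]
PC=6  add  $6, $6, $1        | $0=0 $1=7 $2=8 $3=6 $4=65529 $5=7 $6=7
PC=9  andi  $2, $2, 15       | $0=0 $1=7 $2=8 $3=6 $4=65529 $5=7 $6=7
PC=10 addi  $6, $1, 11       | $0=0 $1=7 $2=8 $3=6 $4=65529 $5=7 $6=18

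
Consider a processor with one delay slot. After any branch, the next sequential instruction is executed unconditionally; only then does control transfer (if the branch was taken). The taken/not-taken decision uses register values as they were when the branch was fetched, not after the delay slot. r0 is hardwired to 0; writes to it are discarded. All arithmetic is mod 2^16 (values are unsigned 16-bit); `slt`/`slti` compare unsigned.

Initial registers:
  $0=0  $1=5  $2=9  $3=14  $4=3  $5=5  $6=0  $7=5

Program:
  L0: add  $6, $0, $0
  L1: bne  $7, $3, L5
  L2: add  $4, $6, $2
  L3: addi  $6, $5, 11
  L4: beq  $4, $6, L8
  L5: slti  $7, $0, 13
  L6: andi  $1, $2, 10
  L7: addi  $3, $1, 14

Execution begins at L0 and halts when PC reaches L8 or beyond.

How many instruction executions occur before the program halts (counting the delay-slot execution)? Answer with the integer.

6

[0] add  $6, $0, $0  →  {$0:0, $1:5, $2:9, $3:14, $4:3, $5:5, $6:0, $7:5}
[1] bne  $7, $3, L5  →  {$0:0, $1:5, $2:9, $3:14, $4:3, $5:5, $6:0, $7:5}  ⟨branch taken⟩
[2] add  $4, $6, $2  →  {$0:0, $1:5, $2:9, $3:14, $4:9, $5:5, $6:0, $7:5}
[5] slti  $7, $0, 13  →  {$0:0, $1:5, $2:9, $3:14, $4:9, $5:5, $6:0, $7:1}
[6] andi  $1, $2, 10  →  {$0:0, $1:8, $2:9, $3:14, $4:9, $5:5, $6:0, $7:1}
[7] addi  $3, $1, 14  →  {$0:0, $1:8, $2:9, $3:22, $4:9, $5:5, $6:0, $7:1}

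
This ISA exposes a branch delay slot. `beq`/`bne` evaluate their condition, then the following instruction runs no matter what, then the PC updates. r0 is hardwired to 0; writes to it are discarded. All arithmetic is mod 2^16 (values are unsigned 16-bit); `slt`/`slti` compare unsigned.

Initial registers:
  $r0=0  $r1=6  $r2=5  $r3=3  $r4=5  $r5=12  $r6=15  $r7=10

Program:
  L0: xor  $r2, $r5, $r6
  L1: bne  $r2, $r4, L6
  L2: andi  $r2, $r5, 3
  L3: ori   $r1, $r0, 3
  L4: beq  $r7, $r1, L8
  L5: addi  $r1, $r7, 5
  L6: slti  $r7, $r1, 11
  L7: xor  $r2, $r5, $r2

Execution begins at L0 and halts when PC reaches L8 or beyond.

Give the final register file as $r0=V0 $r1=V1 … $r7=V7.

$r0=0 $r1=6 $r2=12 $r3=3 $r4=5 $r5=12 $r6=15 $r7=1

  step pc=0: xor  $r2, $r5, $r6  regs=(0,6,3,3,5,12,15,10)
  step pc=1: bne  $r2, $r4, L6  cond=T  regs=(0,6,3,3,5,12,15,10)
  step pc=2: andi  $r2, $r5, 3  regs=(0,6,0,3,5,12,15,10)
  step pc=6: slti  $r7, $r1, 11  regs=(0,6,0,3,5,12,15,1)
  step pc=7: xor  $r2, $r5, $r2  regs=(0,6,12,3,5,12,15,1)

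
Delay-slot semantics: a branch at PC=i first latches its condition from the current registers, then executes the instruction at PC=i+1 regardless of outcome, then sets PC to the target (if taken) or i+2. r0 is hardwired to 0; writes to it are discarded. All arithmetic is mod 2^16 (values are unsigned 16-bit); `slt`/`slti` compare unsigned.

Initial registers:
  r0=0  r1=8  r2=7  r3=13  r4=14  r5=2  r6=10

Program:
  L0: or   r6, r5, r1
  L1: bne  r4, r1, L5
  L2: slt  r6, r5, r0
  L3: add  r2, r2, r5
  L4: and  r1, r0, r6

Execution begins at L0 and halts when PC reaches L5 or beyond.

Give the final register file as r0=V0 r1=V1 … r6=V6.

[0] or   r6, r5, r1  →  {r0:0, r1:8, r2:7, r3:13, r4:14, r5:2, r6:10}
[1] bne  r4, r1, L5  →  {r0:0, r1:8, r2:7, r3:13, r4:14, r5:2, r6:10}  ⟨branch taken⟩
[2] slt  r6, r5, r0  →  {r0:0, r1:8, r2:7, r3:13, r4:14, r5:2, r6:0}

r0=0 r1=8 r2=7 r3=13 r4=14 r5=2 r6=0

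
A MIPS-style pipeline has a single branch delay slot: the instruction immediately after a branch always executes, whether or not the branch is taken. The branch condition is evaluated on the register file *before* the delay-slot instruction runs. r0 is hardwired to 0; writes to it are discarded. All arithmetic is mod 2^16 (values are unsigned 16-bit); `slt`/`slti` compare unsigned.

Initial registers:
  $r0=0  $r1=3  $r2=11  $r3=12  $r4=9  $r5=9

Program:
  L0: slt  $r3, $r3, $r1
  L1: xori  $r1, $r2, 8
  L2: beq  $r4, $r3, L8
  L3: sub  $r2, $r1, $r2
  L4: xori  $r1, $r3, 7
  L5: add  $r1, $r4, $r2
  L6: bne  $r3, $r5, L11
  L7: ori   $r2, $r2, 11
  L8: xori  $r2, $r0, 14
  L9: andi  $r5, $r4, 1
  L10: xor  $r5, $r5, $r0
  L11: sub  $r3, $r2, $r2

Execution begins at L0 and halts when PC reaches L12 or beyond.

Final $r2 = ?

#0 slt  $r3, $r3, $r1 ; 0/3/11/0/9/9
#1 xori  $r1, $r2, 8 ; 0/3/11/0/9/9
#2 beq  $r4, $r3, L8 ; 0/3/11/0/9/9 ; →fallthru
#3 sub  $r2, $r1, $r2 ; 0/3/65528/0/9/9
#4 xori  $r1, $r3, 7 ; 0/7/65528/0/9/9
#5 add  $r1, $r4, $r2 ; 0/1/65528/0/9/9
#6 bne  $r3, $r5, L11 ; 0/1/65528/0/9/9 ; →target
#7 ori   $r2, $r2, 11 ; 0/1/65531/0/9/9
#11 sub  $r3, $r2, $r2 ; 0/1/65531/0/9/9

65531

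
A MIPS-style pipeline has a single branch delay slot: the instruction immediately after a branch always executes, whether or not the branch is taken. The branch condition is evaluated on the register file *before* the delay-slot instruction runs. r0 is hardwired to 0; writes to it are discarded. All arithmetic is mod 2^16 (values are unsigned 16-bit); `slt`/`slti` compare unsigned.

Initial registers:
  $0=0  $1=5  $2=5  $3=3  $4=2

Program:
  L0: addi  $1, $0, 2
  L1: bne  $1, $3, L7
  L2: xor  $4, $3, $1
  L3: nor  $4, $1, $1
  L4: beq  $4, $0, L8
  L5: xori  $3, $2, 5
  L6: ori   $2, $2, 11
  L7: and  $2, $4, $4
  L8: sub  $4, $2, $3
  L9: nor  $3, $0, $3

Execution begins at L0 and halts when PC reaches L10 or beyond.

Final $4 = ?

65534

PC=0  addi  $1, $0, 2        | $0=0 $1=2 $2=5 $3=3 $4=2
PC=1  bne  $1, $3, L7        | $0=0 $1=2 $2=5 $3=3 $4=2  [TAKEN]
PC=2  xor  $4, $3, $1        | $0=0 $1=2 $2=5 $3=3 $4=1
PC=7  and  $2, $4, $4        | $0=0 $1=2 $2=1 $3=3 $4=1
PC=8  sub  $4, $2, $3        | $0=0 $1=2 $2=1 $3=3 $4=65534
PC=9  nor  $3, $0, $3        | $0=0 $1=2 $2=1 $3=65532 $4=65534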